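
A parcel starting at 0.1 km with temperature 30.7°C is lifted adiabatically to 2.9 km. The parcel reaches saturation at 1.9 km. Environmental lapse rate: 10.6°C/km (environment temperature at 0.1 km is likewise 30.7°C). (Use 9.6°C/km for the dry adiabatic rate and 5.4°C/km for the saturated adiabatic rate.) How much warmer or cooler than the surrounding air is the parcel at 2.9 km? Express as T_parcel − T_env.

+7°C (parcel warmer than environment)

Parcel:
  Dry to 1900 m: -9.6 × 1.8 km = -17.28°C, so T = 13.42°C.
  Saturated to 2900 m: -5.4 × 1 km = -5.4°C, so T = 8.02°C.
Environment:
  Environment to 2900 m: -10.6 × 2.8 km = -29.68°C, so T = 1.02°C.
T_parcel − T_env = 8.02 − 1.02 = +7°C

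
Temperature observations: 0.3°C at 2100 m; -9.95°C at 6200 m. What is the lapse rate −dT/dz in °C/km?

Γ = −ΔT/Δz = (0.3 − (-9.95)) / (6200 − 2100) m
  = 10.25°C / 4.1 km = 2.5°C/km

2.5°C/km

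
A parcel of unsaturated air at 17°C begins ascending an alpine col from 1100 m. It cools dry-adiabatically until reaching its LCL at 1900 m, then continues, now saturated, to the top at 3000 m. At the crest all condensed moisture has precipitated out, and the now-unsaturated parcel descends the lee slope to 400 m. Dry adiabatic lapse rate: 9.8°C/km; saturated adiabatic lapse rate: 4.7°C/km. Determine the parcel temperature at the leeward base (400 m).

29.47°C

From 1100 m to 1900 m (dry): cools by 9.8 × 0.8 = 7.84°C, giving 9.16°C.
From 1900 m to 3000 m (saturated): cools by 4.7 × 1.1 = 5.17°C, giving 3.99°C.
From 3000 m to 400 m (dry descent): warms by 9.8 × 2.6 = 25.48°C, giving 29.47°C.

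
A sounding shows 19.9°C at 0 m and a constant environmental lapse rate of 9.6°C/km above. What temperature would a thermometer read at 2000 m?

From 0 m to 2000 m (environmental): cools by 9.6 × 2 = 19.2°C, giving 0.7°C.

0.7°C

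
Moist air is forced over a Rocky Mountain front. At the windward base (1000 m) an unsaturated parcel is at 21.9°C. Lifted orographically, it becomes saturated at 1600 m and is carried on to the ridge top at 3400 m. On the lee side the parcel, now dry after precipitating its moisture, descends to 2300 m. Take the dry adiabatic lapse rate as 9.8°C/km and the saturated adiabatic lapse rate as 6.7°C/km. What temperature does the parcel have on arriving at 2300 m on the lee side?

14.74°C

1000 → 1600 m (dry, 9.8°C/km): ΔT = -9.8 × 0.6 = -5.88°C → T = 16.02°C
1600 → 3400 m (saturated, 6.7°C/km): ΔT = -6.7 × 1.8 = -12.06°C → T = 3.96°C
3400 → 2300 m (dry descent, 9.8°C/km): ΔT = +9.8 × 1.1 = +10.78°C → T = 14.74°C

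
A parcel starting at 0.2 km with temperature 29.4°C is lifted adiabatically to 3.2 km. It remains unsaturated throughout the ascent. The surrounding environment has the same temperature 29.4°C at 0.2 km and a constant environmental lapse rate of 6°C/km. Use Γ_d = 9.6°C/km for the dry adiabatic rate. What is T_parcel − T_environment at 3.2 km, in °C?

Parcel:
  200–3200 m, dry: Δz = 3 km ⇒ ΔT = -28.8°C; T = 0.6°C
Environment:
  200–3200 m, environment: Δz = 3 km ⇒ ΔT = -18°C; T = 11.4°C
T_parcel − T_env = 0.6 − 11.4 = -10.8°C

-10.8°C (parcel cooler than environment)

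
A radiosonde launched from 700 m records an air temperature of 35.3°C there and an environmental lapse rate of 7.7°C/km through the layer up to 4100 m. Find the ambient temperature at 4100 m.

700–4100 m, environmental: Δz = 3.4 km ⇒ ΔT = -26.18°C; T = 9.12°C

9.12°C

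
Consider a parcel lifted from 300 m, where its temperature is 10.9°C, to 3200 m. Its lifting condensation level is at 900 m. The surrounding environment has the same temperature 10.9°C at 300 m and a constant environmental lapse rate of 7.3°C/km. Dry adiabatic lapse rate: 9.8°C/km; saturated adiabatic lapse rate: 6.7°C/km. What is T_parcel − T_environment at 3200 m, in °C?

-0.12°C (parcel cooler than environment)

Parcel:
  Dry to 900 m: -9.8 × 0.6 km = -5.88°C, so T = 5.02°C.
  Saturated to 3200 m: -6.7 × 2.3 km = -15.41°C, so T = -10.39°C.
Environment:
  Environment to 3200 m: -7.3 × 2.9 km = -21.17°C, so T = -10.27°C.
T_parcel − T_env = -10.39 − (-10.27) = -0.12°C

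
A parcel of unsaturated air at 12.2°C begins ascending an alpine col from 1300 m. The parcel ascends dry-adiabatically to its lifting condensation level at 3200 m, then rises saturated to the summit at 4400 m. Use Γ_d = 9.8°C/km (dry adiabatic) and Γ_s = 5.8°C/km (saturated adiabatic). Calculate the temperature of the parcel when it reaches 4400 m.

-13.38°C

1300–3200 m, dry: Δz = 1.9 km ⇒ ΔT = -18.62°C; T = -6.42°C
3200–4400 m, saturated: Δz = 1.2 km ⇒ ΔT = -6.96°C; T = -13.38°C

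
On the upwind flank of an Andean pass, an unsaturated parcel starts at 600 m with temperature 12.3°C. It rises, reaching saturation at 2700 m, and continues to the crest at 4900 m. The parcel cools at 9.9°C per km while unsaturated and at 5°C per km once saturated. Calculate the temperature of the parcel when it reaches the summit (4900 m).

600 → 2700 m (dry, 9.9°C/km): ΔT = -9.9 × 2.1 = -20.79°C → T = -8.49°C
2700 → 4900 m (saturated, 5°C/km): ΔT = -5 × 2.2 = -11°C → T = -19.49°C

-19.49°C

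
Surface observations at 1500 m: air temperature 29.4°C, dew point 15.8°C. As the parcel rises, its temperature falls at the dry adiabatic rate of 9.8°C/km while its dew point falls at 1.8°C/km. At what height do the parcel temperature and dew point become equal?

3200 m

T and T_d converge at 9.8 − 1.8 = 8°C per km
Height above start = (29.4 − 15.8) / 8 = 1.7 km
LCL altitude = 1500 m + 1700 m = 3200 m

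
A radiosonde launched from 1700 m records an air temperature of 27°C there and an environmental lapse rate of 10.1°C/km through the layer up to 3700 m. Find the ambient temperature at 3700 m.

From 1700 m to 3700 m (environmental): cools by 10.1 × 2 = 20.2°C, giving 6.8°C.

6.8°C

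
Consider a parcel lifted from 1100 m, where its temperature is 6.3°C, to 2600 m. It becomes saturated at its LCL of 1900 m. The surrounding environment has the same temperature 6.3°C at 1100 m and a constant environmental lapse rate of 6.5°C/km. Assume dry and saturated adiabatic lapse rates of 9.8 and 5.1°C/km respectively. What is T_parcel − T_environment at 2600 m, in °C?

Parcel:
  From 1100 m to 1900 m (dry): cools by 9.8 × 0.8 = 7.84°C, giving -1.54°C.
  From 1900 m to 2600 m (saturated): cools by 5.1 × 0.7 = 3.57°C, giving -5.11°C.
Environment:
  From 1100 m to 2600 m (environment): cools by 6.5 × 1.5 = 9.75°C, giving -3.45°C.
T_parcel − T_env = -5.11 − (-3.45) = -1.66°C

-1.66°C (parcel cooler than environment)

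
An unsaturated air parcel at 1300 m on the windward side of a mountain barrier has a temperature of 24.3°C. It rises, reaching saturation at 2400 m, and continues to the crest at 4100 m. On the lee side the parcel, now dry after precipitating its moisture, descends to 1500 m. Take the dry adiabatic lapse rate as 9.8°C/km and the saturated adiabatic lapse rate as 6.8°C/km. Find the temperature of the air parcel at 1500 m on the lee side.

1300 → 2400 m (dry, 9.8°C/km): ΔT = -9.8 × 1.1 = -10.78°C → T = 13.52°C
2400 → 4100 m (saturated, 6.8°C/km): ΔT = -6.8 × 1.7 = -11.56°C → T = 1.96°C
4100 → 1500 m (dry descent, 9.8°C/km): ΔT = +9.8 × 2.6 = +25.48°C → T = 27.44°C

27.44°C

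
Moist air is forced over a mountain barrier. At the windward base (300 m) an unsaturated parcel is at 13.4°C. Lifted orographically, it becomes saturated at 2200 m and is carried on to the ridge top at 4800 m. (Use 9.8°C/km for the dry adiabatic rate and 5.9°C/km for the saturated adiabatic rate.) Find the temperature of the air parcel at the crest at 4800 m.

300 → 2200 m (dry, 9.8°C/km): ΔT = -9.8 × 1.9 = -18.62°C → T = -5.22°C
2200 → 4800 m (saturated, 5.9°C/km): ΔT = -5.9 × 2.6 = -15.34°C → T = -20.56°C

-20.56°C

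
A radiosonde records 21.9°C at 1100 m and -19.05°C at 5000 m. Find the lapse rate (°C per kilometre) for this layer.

Γ = −ΔT/Δz = (21.9 − (-19.05)) / (5000 − 1100) m
  = 40.95°C / 3.9 km = 10.5°C/km

10.5°C/km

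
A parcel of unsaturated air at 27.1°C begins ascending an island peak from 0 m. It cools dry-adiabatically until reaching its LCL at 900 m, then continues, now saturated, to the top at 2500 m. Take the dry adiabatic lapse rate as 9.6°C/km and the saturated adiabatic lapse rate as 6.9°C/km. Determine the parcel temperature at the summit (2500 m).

Dry to 900 m: -9.6 × 0.9 km = -8.64°C, so T = 18.46°C.
Saturated to 2500 m: -6.9 × 1.6 km = -11.04°C, so T = 7.42°C.

7.42°C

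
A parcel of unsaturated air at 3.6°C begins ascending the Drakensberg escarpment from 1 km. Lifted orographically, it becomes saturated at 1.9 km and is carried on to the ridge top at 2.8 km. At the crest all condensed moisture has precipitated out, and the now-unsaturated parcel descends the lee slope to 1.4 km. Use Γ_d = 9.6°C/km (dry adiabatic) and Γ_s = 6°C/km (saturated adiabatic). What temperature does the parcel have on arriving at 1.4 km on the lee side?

From 1000 m to 1900 m (dry): cools by 9.6 × 0.9 = 8.64°C, giving -5.04°C.
From 1900 m to 2800 m (saturated): cools by 6 × 0.9 = 5.4°C, giving -10.44°C.
From 2800 m to 1400 m (dry descent): warms by 9.6 × 1.4 = 13.44°C, giving 3°C.

3°C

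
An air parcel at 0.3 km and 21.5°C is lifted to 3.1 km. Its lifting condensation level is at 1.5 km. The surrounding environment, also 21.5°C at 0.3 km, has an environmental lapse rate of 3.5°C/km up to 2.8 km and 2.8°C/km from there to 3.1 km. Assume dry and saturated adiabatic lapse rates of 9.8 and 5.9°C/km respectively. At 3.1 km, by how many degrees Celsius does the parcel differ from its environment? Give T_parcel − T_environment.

Parcel:
  Dry to 1500 m: -9.8 × 1.2 km = -11.76°C, so T = 9.74°C.
  Saturated to 3100 m: -5.9 × 1.6 km = -9.44°C, so T = 0.3°C.
Environment:
  Environment, lower layer to 2800 m: -3.5 × 2.5 km = -8.75°C, so T = 12.75°C.
  Environment, upper layer to 3100 m: -2.8 × 0.3 km = -0.84°C, so T = 11.91°C.
T_parcel − T_env = 0.3 − 11.91 = -11.61°C

-11.61°C (parcel cooler than environment)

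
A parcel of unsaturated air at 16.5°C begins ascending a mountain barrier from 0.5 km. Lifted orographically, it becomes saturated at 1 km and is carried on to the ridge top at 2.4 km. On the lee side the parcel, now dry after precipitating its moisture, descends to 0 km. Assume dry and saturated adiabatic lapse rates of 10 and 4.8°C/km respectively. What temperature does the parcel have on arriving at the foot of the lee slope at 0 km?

28.78°C

500–1000 m, dry: Δz = 0.5 km ⇒ ΔT = -5°C; T = 11.5°C
1000–2400 m, saturated: Δz = 1.4 km ⇒ ΔT = -6.72°C; T = 4.78°C
2400–0 m, dry descent: Δz = 2.4 km ⇒ ΔT = +24°C; T = 28.78°C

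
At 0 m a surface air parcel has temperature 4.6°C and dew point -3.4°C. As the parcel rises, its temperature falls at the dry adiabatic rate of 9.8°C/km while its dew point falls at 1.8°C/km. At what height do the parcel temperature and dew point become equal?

1000 m

T and T_d converge at 9.8 − 1.8 = 8°C per km
Height above start = (4.6 − (-3.4)) / 8 = 1 km
LCL altitude = 0 m + 1000 m = 1000 m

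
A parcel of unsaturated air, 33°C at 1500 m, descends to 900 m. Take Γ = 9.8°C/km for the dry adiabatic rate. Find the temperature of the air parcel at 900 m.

38.88°C

1500 → 900 m (dry adiabatic, 9.8°C/km): ΔT = +9.8 × 0.6 = +5.88°C → T = 38.88°C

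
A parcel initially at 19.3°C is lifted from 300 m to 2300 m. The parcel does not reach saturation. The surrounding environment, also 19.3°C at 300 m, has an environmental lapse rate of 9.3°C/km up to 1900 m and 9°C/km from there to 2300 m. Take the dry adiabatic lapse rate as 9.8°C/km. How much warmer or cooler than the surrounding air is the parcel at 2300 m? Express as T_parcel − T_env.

Parcel:
  300–2300 m, dry: Δz = 2 km ⇒ ΔT = -19.6°C; T = -0.3°C
Environment:
  300–1900 m, environment, lower layer: Δz = 1.6 km ⇒ ΔT = -14.88°C; T = 4.42°C
  1900–2300 m, environment, upper layer: Δz = 0.4 km ⇒ ΔT = -3.6°C; T = 0.82°C
T_parcel − T_env = -0.3 − 0.82 = -1.12°C

-1.12°C (parcel cooler than environment)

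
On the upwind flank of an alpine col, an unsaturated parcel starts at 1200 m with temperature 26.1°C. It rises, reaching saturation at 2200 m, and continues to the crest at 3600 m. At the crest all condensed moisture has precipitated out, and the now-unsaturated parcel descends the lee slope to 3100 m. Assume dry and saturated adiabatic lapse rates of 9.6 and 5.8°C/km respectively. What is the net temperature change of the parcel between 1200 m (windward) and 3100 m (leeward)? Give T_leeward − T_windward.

-12.92°C

From 1200 m to 2200 m (dry): cools by 9.6 × 1 = 9.6°C, giving 16.5°C.
From 2200 m to 3600 m (saturated): cools by 5.8 × 1.4 = 8.12°C, giving 8.38°C.
From 3600 m to 3100 m (dry descent): warms by 9.6 × 0.5 = 4.8°C, giving 13.18°C.
Net change vs windward start: 13.18 − 26.1 = -12.92°C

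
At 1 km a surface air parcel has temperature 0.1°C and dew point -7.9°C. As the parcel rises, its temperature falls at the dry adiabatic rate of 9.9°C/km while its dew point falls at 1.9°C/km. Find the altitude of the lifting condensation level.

2 km

T and T_d converge at 9.9 − 1.9 = 8°C per km
Height above start = (0.1 − (-7.9)) / 8 = 1 km
LCL altitude = 1000 m + 1000 m = 2000 m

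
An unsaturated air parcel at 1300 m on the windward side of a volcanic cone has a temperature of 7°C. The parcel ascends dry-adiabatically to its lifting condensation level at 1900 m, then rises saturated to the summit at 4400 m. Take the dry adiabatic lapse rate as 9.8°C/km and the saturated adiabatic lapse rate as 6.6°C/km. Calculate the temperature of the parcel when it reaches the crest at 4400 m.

From 1300 m to 1900 m (dry): cools by 9.8 × 0.6 = 5.88°C, giving 1.12°C.
From 1900 m to 4400 m (saturated): cools by 6.6 × 2.5 = 16.5°C, giving -15.38°C.

-15.38°C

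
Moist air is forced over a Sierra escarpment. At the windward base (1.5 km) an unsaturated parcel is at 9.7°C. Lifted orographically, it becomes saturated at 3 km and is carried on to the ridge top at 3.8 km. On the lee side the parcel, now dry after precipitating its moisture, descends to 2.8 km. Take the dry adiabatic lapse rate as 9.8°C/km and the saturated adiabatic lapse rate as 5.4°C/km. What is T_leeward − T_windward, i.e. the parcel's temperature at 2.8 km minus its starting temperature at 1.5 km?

1500–3000 m, dry: Δz = 1.5 km ⇒ ΔT = -14.7°C; T = -5°C
3000–3800 m, saturated: Δz = 0.8 km ⇒ ΔT = -4.32°C; T = -9.32°C
3800–2800 m, dry descent: Δz = 1 km ⇒ ΔT = +9.8°C; T = 0.48°C
Net change vs windward start: 0.48 − 9.7 = -9.22°C

-9.22°C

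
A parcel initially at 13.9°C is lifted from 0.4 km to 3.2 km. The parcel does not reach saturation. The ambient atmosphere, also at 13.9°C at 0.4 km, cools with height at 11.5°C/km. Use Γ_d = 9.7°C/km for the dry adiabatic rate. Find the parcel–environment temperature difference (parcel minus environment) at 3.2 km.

Parcel:
  400–3200 m, dry: Δz = 2.8 km ⇒ ΔT = -27.16°C; T = -13.26°C
Environment:
  400–3200 m, environment: Δz = 2.8 km ⇒ ΔT = -32.2°C; T = -18.3°C
T_parcel − T_env = -13.26 − (-18.3) = +5.04°C

+5.04°C (parcel warmer than environment)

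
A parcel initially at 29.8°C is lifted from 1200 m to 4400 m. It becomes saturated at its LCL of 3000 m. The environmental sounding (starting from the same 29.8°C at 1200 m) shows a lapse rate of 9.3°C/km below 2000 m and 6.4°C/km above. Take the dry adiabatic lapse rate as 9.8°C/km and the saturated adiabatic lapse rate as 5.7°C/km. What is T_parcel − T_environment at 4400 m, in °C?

-2.82°C (parcel cooler than environment)

Parcel:
  1200–3000 m, dry: Δz = 1.8 km ⇒ ΔT = -17.64°C; T = 12.16°C
  3000–4400 m, saturated: Δz = 1.4 km ⇒ ΔT = -7.98°C; T = 4.18°C
Environment:
  1200–2000 m, environment, lower layer: Δz = 0.8 km ⇒ ΔT = -7.44°C; T = 22.36°C
  2000–4400 m, environment, upper layer: Δz = 2.4 km ⇒ ΔT = -15.36°C; T = 7°C
T_parcel − T_env = 4.18 − 7 = -2.82°C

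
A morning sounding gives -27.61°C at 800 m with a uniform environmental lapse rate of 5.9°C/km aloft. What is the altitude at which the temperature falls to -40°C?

Height above start = (-27.61 − (-40)) / 5.9 = 2.1 km
Altitude = 800 m + 2100 m = 2900 m

2900 m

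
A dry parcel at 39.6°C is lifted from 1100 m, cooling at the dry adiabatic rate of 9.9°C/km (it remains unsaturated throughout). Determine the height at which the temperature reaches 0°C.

Height above start = (39.6 − 0) / 9.9 = 4 km
Altitude = 1100 m + 4000 m = 5100 m

5100 m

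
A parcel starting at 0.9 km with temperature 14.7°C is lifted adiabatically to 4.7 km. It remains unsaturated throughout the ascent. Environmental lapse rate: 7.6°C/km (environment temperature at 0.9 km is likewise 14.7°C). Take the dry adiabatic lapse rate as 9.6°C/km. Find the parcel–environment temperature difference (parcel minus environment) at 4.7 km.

Parcel:
  900 → 4700 m (dry, 9.6°C/km): ΔT = -9.6 × 3.8 = -36.48°C → T = -21.78°C
Environment:
  900 → 4700 m (environment, 7.6°C/km): ΔT = -7.6 × 3.8 = -28.88°C → T = -14.18°C
T_parcel − T_env = -21.78 − (-14.18) = -7.6°C

-7.6°C (parcel cooler than environment)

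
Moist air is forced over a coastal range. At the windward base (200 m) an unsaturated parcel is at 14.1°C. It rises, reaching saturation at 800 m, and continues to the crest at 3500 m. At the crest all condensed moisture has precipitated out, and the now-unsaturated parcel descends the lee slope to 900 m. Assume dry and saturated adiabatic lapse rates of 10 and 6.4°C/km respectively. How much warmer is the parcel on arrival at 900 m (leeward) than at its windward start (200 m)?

200–800 m, dry: Δz = 0.6 km ⇒ ΔT = -6°C; T = 8.1°C
800–3500 m, saturated: Δz = 2.7 km ⇒ ΔT = -17.28°C; T = -9.18°C
3500–900 m, dry descent: Δz = 2.6 km ⇒ ΔT = +26°C; T = 16.82°C
Net change vs windward start: 16.82 − 14.1 = +2.72°C

+2.72°C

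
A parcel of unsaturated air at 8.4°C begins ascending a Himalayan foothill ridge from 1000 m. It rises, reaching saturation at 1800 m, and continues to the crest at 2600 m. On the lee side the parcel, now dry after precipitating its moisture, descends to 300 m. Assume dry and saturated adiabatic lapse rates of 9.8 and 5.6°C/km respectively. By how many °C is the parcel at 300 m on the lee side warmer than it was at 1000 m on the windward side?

1000–1800 m, dry: Δz = 0.8 km ⇒ ΔT = -7.84°C; T = 0.56°C
1800–2600 m, saturated: Δz = 0.8 km ⇒ ΔT = -4.48°C; T = -3.92°C
2600–300 m, dry descent: Δz = 2.3 km ⇒ ΔT = +22.54°C; T = 18.62°C
Net change vs windward start: 18.62 − 8.4 = +10.22°C

+10.22°C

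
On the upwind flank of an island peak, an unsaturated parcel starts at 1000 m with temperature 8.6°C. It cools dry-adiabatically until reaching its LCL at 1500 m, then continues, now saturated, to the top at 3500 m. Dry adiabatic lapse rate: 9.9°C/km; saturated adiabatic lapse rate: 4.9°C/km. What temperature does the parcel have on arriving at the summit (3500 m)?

-6.15°C

1000 → 1500 m (dry, 9.9°C/km): ΔT = -9.9 × 0.5 = -4.95°C → T = 3.65°C
1500 → 3500 m (saturated, 4.9°C/km): ΔT = -4.9 × 2 = -9.8°C → T = -6.15°C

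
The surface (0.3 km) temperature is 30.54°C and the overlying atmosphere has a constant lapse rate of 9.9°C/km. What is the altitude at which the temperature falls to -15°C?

Height above start = (30.54 − (-15)) / 9.9 = 4.6 km
Altitude = 300 m + 4600 m = 4900 m

4.9 km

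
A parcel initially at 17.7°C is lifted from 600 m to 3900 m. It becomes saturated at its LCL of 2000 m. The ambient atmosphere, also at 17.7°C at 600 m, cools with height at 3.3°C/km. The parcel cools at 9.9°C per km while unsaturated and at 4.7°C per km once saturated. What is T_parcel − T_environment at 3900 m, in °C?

-11.9°C (parcel cooler than environment)

Parcel:
  600 → 2000 m (dry, 9.9°C/km): ΔT = -9.9 × 1.4 = -13.86°C → T = 3.84°C
  2000 → 3900 m (saturated, 4.7°C/km): ΔT = -4.7 × 1.9 = -8.93°C → T = -5.09°C
Environment:
  600 → 3900 m (environment, 3.3°C/km): ΔT = -3.3 × 3.3 = -10.89°C → T = 6.81°C
T_parcel − T_env = -5.09 − 6.81 = -11.9°C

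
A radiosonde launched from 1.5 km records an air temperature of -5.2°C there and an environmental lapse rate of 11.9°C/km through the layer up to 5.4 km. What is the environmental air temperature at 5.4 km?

1500–5400 m, environmental: Δz = 3.9 km ⇒ ΔT = -46.41°C; T = -51.61°C

-51.61°C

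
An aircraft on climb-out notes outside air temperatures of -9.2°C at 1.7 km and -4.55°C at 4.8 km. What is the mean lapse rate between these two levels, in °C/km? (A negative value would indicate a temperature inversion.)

-1.5°C/km

Γ = −ΔT/Δz = (-9.2 − (-4.55)) / (4800 − 1700) m
  = -4.65°C / 3.1 km = -1.5°C/km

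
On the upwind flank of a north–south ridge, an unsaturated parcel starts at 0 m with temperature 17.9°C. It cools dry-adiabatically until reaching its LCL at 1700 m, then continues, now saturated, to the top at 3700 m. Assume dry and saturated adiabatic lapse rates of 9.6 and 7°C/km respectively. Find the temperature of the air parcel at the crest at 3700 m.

-12.42°C

Dry to 1700 m: -9.6 × 1.7 km = -16.32°C, so T = 1.58°C.
Saturated to 3700 m: -7 × 2 km = -14°C, so T = -12.42°C.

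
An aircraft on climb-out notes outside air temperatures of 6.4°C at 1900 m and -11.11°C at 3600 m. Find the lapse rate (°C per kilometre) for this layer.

10.3°C/km

Γ = −ΔT/Δz = (6.4 − (-11.11)) / (3600 − 1900) m
  = 17.51°C / 1.7 km = 10.3°C/km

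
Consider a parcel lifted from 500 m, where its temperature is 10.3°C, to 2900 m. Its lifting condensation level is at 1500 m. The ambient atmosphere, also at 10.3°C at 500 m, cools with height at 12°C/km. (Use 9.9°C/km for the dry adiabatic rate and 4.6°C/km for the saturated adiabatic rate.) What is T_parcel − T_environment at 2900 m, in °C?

+12.46°C (parcel warmer than environment)

Parcel:
  Dry to 1500 m: -9.9 × 1 km = -9.9°C, so T = 0.4°C.
  Saturated to 2900 m: -4.6 × 1.4 km = -6.44°C, so T = -6.04°C.
Environment:
  Environment to 2900 m: -12 × 2.4 km = -28.8°C, so T = -18.5°C.
T_parcel − T_env = -6.04 − (-18.5) = +12.46°C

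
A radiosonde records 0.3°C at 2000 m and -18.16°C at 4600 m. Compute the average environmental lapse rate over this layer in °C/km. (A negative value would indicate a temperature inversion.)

Γ = −ΔT/Δz = (0.3 − (-18.16)) / (4600 − 2000) m
  = 18.46°C / 2.6 km = 7.1°C/km

7.1°C/km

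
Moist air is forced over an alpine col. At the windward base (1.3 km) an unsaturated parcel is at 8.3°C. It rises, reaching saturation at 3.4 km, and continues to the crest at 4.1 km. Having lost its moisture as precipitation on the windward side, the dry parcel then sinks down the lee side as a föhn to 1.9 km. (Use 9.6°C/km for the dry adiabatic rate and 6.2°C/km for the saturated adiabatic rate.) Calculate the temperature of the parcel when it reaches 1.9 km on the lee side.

1300–3400 m, dry: Δz = 2.1 km ⇒ ΔT = -20.16°C; T = -11.86°C
3400–4100 m, saturated: Δz = 0.7 km ⇒ ΔT = -4.34°C; T = -16.2°C
4100–1900 m, dry descent: Δz = 2.2 km ⇒ ΔT = +21.12°C; T = 4.92°C

4.92°C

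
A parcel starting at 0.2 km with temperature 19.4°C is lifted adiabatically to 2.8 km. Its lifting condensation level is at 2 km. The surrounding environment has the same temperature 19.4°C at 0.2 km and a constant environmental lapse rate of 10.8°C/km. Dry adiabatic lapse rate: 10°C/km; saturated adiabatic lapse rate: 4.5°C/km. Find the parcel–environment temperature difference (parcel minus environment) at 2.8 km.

Parcel:
  Dry to 2000 m: -10 × 1.8 km = -18°C, so T = 1.4°C.
  Saturated to 2800 m: -4.5 × 0.8 km = -3.6°C, so T = -2.2°C.
Environment:
  Environment to 2800 m: -10.8 × 2.6 km = -28.08°C, so T = -8.68°C.
T_parcel − T_env = -2.2 − (-8.68) = +6.48°C

+6.48°C (parcel warmer than environment)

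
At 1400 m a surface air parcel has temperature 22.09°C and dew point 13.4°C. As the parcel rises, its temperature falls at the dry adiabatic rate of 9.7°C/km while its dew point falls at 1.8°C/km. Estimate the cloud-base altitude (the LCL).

2500 m

T and T_d converge at 9.7 − 1.8 = 7.9°C per km
Height above start = (22.09 − 13.4) / 7.9 = 1.1 km
LCL altitude = 1400 m + 1100 m = 2500 m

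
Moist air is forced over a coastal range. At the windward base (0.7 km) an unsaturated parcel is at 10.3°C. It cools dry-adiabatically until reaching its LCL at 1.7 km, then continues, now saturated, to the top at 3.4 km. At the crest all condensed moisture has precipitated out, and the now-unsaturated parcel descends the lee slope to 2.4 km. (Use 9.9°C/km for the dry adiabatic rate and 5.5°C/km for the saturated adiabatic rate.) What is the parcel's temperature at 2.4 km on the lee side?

0.95°C

700–1700 m, dry: Δz = 1 km ⇒ ΔT = -9.9°C; T = 0.4°C
1700–3400 m, saturated: Δz = 1.7 km ⇒ ΔT = -9.35°C; T = -8.95°C
3400–2400 m, dry descent: Δz = 1 km ⇒ ΔT = +9.9°C; T = 0.95°C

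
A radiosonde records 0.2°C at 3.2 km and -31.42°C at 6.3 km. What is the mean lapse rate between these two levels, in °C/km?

10.2°C/km

Γ = −ΔT/Δz = (0.2 − (-31.42)) / (6300 − 3200) m
  = 31.62°C / 3.1 km = 10.2°C/km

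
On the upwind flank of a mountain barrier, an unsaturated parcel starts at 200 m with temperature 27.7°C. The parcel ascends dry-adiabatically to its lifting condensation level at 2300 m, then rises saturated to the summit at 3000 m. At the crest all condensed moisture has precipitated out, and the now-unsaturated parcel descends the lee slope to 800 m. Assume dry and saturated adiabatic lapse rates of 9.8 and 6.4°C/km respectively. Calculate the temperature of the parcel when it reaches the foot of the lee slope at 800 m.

200–2300 m, dry: Δz = 2.1 km ⇒ ΔT = -20.58°C; T = 7.12°C
2300–3000 m, saturated: Δz = 0.7 km ⇒ ΔT = -4.48°C; T = 2.64°C
3000–800 m, dry descent: Δz = 2.2 km ⇒ ΔT = +21.56°C; T = 24.2°C

24.2°C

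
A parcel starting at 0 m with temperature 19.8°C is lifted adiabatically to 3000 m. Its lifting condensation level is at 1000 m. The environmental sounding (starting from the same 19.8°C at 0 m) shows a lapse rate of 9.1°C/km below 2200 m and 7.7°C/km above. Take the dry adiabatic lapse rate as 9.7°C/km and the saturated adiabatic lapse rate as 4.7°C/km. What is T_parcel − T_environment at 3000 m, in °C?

+7.08°C (parcel warmer than environment)

Parcel:
  From 0 m to 1000 m (dry): cools by 9.7 × 1 = 9.7°C, giving 10.1°C.
  From 1000 m to 3000 m (saturated): cools by 4.7 × 2 = 9.4°C, giving 0.7°C.
Environment:
  From 0 m to 2200 m (environment, lower layer): cools by 9.1 × 2.2 = 20.02°C, giving -0.22°C.
  From 2200 m to 3000 m (environment, upper layer): cools by 7.7 × 0.8 = 6.16°C, giving -6.38°C.
T_parcel − T_env = 0.7 − (-6.38) = +7.08°C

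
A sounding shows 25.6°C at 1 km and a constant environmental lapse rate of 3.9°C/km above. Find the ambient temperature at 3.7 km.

1000–3700 m, environmental: Δz = 2.7 km ⇒ ΔT = -10.53°C; T = 15.07°C

15.07°C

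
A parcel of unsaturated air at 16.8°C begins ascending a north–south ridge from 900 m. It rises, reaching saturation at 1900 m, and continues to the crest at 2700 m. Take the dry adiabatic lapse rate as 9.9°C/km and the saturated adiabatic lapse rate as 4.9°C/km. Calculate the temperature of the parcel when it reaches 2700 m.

900 → 1900 m (dry, 9.9°C/km): ΔT = -9.9 × 1 = -9.9°C → T = 6.9°C
1900 → 2700 m (saturated, 4.9°C/km): ΔT = -4.9 × 0.8 = -3.92°C → T = 2.98°C

2.98°C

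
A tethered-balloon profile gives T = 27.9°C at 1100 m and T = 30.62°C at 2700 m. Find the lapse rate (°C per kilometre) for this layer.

-1.7°C/km

Γ = −ΔT/Δz = (27.9 − 30.62) / (2700 − 1100) m
  = -2.72°C / 1.6 km = -1.7°C/km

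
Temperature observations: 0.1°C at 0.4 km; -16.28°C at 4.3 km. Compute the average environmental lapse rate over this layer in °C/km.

Γ = −ΔT/Δz = (0.1 − (-16.28)) / (4300 − 400) m
  = 16.38°C / 3.9 km = 4.2°C/km

4.2°C/km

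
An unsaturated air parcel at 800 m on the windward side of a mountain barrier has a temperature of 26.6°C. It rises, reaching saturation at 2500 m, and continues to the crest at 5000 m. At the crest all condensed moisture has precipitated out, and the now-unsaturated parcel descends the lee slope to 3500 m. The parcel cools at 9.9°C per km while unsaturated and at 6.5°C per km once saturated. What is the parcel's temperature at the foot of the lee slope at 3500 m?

800–2500 m, dry: Δz = 1.7 km ⇒ ΔT = -16.83°C; T = 9.77°C
2500–5000 m, saturated: Δz = 2.5 km ⇒ ΔT = -16.25°C; T = -6.48°C
5000–3500 m, dry descent: Δz = 1.5 km ⇒ ΔT = +14.85°C; T = 8.37°C

8.37°C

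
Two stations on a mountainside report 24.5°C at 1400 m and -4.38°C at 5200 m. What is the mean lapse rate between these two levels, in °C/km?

7.6°C/km

Γ = −ΔT/Δz = (24.5 − (-4.38)) / (5200 − 1400) m
  = 28.88°C / 3.8 km = 7.6°C/km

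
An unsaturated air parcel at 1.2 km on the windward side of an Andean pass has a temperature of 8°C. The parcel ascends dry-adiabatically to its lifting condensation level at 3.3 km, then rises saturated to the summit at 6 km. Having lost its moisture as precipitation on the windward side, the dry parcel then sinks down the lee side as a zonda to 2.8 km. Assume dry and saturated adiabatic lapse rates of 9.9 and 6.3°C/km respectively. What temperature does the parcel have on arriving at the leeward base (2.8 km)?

1.88°C

From 1200 m to 3300 m (dry): cools by 9.9 × 2.1 = 20.79°C, giving -12.79°C.
From 3300 m to 6000 m (saturated): cools by 6.3 × 2.7 = 17.01°C, giving -29.8°C.
From 6000 m to 2800 m (dry descent): warms by 9.9 × 3.2 = 31.68°C, giving 1.88°C.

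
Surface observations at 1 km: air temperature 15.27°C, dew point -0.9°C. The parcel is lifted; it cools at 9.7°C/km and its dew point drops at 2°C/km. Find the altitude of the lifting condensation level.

T and T_d converge at 9.7 − 2 = 7.7°C per km
Height above start = (15.27 − (-0.9)) / 7.7 = 2.1 km
LCL altitude = 1000 m + 2100 m = 3100 m

3.1 km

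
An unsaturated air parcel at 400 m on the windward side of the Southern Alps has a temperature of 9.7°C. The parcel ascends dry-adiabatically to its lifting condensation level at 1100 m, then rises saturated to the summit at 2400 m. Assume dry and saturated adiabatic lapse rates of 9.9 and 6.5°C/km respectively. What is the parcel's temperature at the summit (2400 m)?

From 400 m to 1100 m (dry): cools by 9.9 × 0.7 = 6.93°C, giving 2.77°C.
From 1100 m to 2400 m (saturated): cools by 6.5 × 1.3 = 8.45°C, giving -5.68°C.

-5.68°C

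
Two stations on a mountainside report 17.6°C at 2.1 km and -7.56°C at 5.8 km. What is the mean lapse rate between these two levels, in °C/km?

Γ = −ΔT/Δz = (17.6 − (-7.56)) / (5800 − 2100) m
  = 25.16°C / 3.7 km = 6.8°C/km

6.8°C/km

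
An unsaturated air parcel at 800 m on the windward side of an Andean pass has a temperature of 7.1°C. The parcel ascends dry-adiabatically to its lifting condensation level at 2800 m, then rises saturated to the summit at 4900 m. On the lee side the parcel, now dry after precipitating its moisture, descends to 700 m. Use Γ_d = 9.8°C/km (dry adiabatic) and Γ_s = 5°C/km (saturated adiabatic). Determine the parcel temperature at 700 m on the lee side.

18.16°C

800–2800 m, dry: Δz = 2 km ⇒ ΔT = -19.6°C; T = -12.5°C
2800–4900 m, saturated: Δz = 2.1 km ⇒ ΔT = -10.5°C; T = -23°C
4900–700 m, dry descent: Δz = 4.2 km ⇒ ΔT = +41.16°C; T = 18.16°C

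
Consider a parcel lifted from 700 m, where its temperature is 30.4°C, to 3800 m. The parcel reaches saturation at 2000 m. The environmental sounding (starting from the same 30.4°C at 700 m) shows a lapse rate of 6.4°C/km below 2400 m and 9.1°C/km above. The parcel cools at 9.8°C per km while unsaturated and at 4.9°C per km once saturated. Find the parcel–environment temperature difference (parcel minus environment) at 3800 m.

Parcel:
  700 → 2000 m (dry, 9.8°C/km): ΔT = -9.8 × 1.3 = -12.74°C → T = 17.66°C
  2000 → 3800 m (saturated, 4.9°C/km): ΔT = -4.9 × 1.8 = -8.82°C → T = 8.84°C
Environment:
  700 → 2400 m (environment, lower layer, 6.4°C/km): ΔT = -6.4 × 1.7 = -10.88°C → T = 19.52°C
  2400 → 3800 m (environment, upper layer, 9.1°C/km): ΔT = -9.1 × 1.4 = -12.74°C → T = 6.78°C
T_parcel − T_env = 8.84 − 6.78 = +2.06°C

+2.06°C (parcel warmer than environment)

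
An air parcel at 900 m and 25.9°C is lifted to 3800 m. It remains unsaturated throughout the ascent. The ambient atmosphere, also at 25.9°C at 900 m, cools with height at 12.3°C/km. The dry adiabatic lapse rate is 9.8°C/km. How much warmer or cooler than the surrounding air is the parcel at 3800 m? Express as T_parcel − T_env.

+7.25°C (parcel warmer than environment)

Parcel:
  From 900 m to 3800 m (dry): cools by 9.8 × 2.9 = 28.42°C, giving -2.52°C.
Environment:
  From 900 m to 3800 m (environment): cools by 12.3 × 2.9 = 35.67°C, giving -9.77°C.
T_parcel − T_env = -2.52 − (-9.77) = +7.25°C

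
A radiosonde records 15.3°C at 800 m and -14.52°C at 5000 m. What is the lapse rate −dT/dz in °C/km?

7.1°C/km

Γ = −ΔT/Δz = (15.3 − (-14.52)) / (5000 − 800) m
  = 29.82°C / 4.2 km = 7.1°C/km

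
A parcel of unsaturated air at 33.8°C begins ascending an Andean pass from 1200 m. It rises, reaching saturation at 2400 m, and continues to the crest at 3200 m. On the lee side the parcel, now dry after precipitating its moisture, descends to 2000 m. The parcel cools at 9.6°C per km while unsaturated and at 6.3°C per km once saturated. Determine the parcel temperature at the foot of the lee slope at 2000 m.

28.76°C

1200–2400 m, dry: Δz = 1.2 km ⇒ ΔT = -11.52°C; T = 22.28°C
2400–3200 m, saturated: Δz = 0.8 km ⇒ ΔT = -5.04°C; T = 17.24°C
3200–2000 m, dry descent: Δz = 1.2 km ⇒ ΔT = +11.52°C; T = 28.76°C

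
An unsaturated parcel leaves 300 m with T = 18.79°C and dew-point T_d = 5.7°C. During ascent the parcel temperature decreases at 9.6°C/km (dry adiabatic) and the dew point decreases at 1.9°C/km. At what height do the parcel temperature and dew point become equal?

2000 m

T and T_d converge at 9.6 − 1.9 = 7.7°C per km
Height above start = (18.79 − 5.7) / 7.7 = 1.7 km
LCL altitude = 300 m + 1700 m = 2000 m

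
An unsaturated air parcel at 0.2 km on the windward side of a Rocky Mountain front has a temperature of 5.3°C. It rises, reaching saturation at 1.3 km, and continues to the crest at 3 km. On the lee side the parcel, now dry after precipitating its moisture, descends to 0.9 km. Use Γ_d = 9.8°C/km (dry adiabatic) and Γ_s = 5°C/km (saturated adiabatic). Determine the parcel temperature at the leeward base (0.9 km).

6.6°C

From 200 m to 1300 m (dry): cools by 9.8 × 1.1 = 10.78°C, giving -5.48°C.
From 1300 m to 3000 m (saturated): cools by 5 × 1.7 = 8.5°C, giving -13.98°C.
From 3000 m to 900 m (dry descent): warms by 9.8 × 2.1 = 20.58°C, giving 6.6°C.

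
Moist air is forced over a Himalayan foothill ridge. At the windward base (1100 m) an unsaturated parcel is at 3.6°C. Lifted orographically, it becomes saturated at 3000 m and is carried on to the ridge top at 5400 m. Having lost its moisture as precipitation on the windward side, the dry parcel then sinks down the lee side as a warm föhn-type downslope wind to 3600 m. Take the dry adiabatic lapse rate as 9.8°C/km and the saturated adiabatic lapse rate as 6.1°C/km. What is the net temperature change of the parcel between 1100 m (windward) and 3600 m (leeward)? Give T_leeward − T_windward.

-15.62°C

Dry to 3000 m: -9.8 × 1.9 km = -18.62°C, so T = -15.02°C.
Saturated to 5400 m: -6.1 × 2.4 km = -14.64°C, so T = -29.66°C.
Dry descent to 3600 m: +9.8 × 1.8 km = +17.64°C, so T = -12.02°C.
Net change vs windward start: -12.02 − 3.6 = -15.62°C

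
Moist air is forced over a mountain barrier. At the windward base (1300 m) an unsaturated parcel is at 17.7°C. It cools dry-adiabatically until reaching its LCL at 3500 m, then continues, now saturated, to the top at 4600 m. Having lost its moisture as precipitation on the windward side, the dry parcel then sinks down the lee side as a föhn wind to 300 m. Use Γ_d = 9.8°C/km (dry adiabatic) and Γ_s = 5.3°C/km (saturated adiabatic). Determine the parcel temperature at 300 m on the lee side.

32.45°C

Dry to 3500 m: -9.8 × 2.2 km = -21.56°C, so T = -3.86°C.
Saturated to 4600 m: -5.3 × 1.1 km = -5.83°C, so T = -9.69°C.
Dry descent to 300 m: +9.8 × 4.3 km = +42.14°C, so T = 32.45°C.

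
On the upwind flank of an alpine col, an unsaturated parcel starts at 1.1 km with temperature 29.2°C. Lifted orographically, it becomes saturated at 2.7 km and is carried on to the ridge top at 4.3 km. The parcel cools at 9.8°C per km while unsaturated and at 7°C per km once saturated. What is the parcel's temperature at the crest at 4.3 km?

1100 → 2700 m (dry, 9.8°C/km): ΔT = -9.8 × 1.6 = -15.68°C → T = 13.52°C
2700 → 4300 m (saturated, 7°C/km): ΔT = -7 × 1.6 = -11.2°C → T = 2.32°C

2.32°C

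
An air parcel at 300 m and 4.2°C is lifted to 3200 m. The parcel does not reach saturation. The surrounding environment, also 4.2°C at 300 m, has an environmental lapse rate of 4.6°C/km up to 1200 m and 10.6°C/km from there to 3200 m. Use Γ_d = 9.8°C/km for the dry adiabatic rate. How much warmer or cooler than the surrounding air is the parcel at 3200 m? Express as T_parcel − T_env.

Parcel:
  From 300 m to 3200 m (dry): cools by 9.8 × 2.9 = 28.42°C, giving -24.22°C.
Environment:
  From 300 m to 1200 m (environment, lower layer): cools by 4.6 × 0.9 = 4.14°C, giving 0.06°C.
  From 1200 m to 3200 m (environment, upper layer): cools by 10.6 × 2 = 21.2°C, giving -21.14°C.
T_parcel − T_env = -24.22 − (-21.14) = -3.08°C

-3.08°C (parcel cooler than environment)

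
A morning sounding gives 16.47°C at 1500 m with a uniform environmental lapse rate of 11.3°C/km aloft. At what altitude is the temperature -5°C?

Height above start = (16.47 − (-5)) / 11.3 = 1.9 km
Altitude = 1500 m + 1900 m = 3400 m

3400 m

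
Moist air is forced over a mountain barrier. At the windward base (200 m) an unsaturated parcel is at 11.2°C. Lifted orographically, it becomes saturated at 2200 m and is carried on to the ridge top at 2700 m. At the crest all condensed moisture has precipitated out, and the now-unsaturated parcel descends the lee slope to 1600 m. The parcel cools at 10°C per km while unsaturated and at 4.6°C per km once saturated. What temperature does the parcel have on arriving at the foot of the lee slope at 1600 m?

From 200 m to 2200 m (dry): cools by 10 × 2 = 20°C, giving -8.8°C.
From 2200 m to 2700 m (saturated): cools by 4.6 × 0.5 = 2.3°C, giving -11.1°C.
From 2700 m to 1600 m (dry descent): warms by 10 × 1.1 = 11°C, giving -0.1°C.

-0.1°C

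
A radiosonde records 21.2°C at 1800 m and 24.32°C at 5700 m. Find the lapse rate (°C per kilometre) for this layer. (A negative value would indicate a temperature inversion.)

-0.8°C/km

Γ = −ΔT/Δz = (21.2 − 24.32) / (5700 − 1800) m
  = -3.12°C / 3.9 km = -0.8°C/km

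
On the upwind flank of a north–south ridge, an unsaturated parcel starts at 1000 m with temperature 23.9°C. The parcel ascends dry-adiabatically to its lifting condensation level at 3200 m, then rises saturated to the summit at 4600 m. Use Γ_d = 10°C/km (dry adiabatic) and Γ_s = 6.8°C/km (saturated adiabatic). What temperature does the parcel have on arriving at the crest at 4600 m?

From 1000 m to 3200 m (dry): cools by 10 × 2.2 = 22°C, giving 1.9°C.
From 3200 m to 4600 m (saturated): cools by 6.8 × 1.4 = 9.52°C, giving -7.62°C.

-7.62°C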